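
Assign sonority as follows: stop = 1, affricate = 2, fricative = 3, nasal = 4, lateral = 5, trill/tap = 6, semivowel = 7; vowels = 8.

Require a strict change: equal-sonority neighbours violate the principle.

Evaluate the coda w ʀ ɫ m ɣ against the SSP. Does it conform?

yes

/w/: semivowel = 7.
/ʀ/: trill/tap = 6.
/ɫ/: lateral = 5.
/m/: nasal = 4.
/ɣ/: fricative = 3.
The profile 7-6-5-4-3 strictly falls, so the coda satisfies the SSP.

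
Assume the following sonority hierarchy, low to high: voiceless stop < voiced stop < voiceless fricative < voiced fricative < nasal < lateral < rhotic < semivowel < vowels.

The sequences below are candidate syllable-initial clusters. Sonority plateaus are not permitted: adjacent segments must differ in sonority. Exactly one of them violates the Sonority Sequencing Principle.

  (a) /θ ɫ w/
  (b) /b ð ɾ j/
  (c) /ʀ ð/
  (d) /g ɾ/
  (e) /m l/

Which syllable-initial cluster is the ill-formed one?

(a) 3-6-8 → obeys
(b) 2-4-7-8 → obeys
(c) 7-4 → violates
(d) 2-7 → obeys
(e) 5-6 → obeys

c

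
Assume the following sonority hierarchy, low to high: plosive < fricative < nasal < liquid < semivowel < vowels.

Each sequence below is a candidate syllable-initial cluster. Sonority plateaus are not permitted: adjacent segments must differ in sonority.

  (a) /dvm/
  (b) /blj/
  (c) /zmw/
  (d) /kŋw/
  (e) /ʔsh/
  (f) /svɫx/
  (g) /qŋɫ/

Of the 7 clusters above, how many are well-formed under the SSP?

(a) /dvm/: profile 1-2-3 — obeys.
(b) /blj/: profile 1-4-5 — obeys.
(c) /zmw/: profile 2-3-5 — obeys.
(d) /kŋw/: profile 1-3-5 — obeys.
(e) /ʔsh/: profile 1-2-2 — violates.
(f) /svɫx/: profile 2-2-4-2 — violates.
(g) /qŋɫ/: profile 1-3-4 — obeys.

5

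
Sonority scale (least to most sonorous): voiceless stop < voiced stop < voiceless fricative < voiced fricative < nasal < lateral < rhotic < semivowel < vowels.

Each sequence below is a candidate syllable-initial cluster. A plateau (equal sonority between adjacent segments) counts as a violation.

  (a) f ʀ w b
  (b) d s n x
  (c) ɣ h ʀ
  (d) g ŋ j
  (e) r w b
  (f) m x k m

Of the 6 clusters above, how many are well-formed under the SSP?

(a) sonority 3-7-8-2: ill-formed.
(b) sonority 2-3-5-3: ill-formed.
(c) sonority 4-3-7: ill-formed.
(d) sonority 2-5-8: well-formed.
(e) sonority 7-8-2: ill-formed.
(f) sonority 5-3-1-5: ill-formed.

1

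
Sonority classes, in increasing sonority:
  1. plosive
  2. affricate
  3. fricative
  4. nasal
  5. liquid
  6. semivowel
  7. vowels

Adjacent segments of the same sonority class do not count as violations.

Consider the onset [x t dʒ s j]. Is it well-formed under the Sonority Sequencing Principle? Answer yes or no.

/x/: fricative = 3.
/t/: plosive = 1.
/dʒ/: affricate = 2.
/s/: fricative = 3.
/j/: semivowel = 6.
The profile is 3-1-2-3-6. Between /x/ (3) and /t/ (1) sonority does not rise, so the cluster violates the SSP.

no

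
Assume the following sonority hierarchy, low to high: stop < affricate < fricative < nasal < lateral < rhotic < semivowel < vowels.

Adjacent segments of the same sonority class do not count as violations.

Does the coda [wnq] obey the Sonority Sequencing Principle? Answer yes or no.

yes

/w/: semivowel = 7.
/n/: nasal = 4.
/q/: stop = 1.
The profile 7-4-1 strictly falls, so the coda satisfies the SSP.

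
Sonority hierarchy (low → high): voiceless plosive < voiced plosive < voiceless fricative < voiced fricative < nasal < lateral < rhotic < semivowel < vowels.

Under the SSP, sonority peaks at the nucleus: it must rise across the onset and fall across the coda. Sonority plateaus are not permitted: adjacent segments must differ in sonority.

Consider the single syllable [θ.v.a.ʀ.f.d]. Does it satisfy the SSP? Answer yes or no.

yes

Onset: /θ/ is a voiceless fricative (sonority 3), /v/ is a voiced fricative (sonority 4); then the nucleus /a/ (sonority 9).
Onset profile 3-4-9 — rises to the nucleus.
Coda: /ʀ/ is a rhotic (sonority 7), /f/ is a voiceless fricative (sonority 3), /d/ is a voiced plosive (sonority 2).
Coda profile 9-7-3-2 — falls from the nucleus.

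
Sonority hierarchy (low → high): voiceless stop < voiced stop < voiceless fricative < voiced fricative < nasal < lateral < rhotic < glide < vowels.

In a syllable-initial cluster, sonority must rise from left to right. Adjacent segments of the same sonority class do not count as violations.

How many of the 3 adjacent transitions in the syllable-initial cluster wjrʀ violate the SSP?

/w/: glide = 8.
/j/: glide = 8.
/r/: rhotic = 7.
/ʀ/: rhotic = 7.
/w/→/j/: 8→8 (plateau, allowed) — ok.
/j/→/r/: 8→7 (does not rise) — violation.
/r/→/ʀ/: 7→7 (plateau, allowed) — ok.

1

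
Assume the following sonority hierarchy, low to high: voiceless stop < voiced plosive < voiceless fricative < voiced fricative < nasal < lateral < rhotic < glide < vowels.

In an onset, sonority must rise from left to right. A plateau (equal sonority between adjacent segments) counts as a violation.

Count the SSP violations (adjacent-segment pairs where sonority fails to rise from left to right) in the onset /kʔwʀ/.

/k/ — voiceless stop, sonority 1.
/ʔ/ — voiceless stop, sonority 1.
/w/ — glide, sonority 8.
/ʀ/ — rhotic, sonority 7.
/k/→/ʔ/: 1→1 (plateau) — violation.
/ʔ/→/w/: 1→8 (rises) — ok.
/w/→/ʀ/: 8→7 (does not rise) — violation.

2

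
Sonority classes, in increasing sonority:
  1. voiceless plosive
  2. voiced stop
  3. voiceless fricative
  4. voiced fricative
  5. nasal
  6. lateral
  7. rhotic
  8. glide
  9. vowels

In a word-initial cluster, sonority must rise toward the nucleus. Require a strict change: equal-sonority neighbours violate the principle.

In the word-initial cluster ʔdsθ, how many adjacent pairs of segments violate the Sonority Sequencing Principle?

/ʔ/ — voiceless plosive, sonority 1.
/d/ — voiced stop, sonority 2.
/s/ — voiceless fricative, sonority 3.
/θ/ — voiceless fricative, sonority 3.
/ʔ/→/d/: 1→2 (rises) — ok.
/d/→/s/: 2→3 (rises) — ok.
/s/→/θ/: 3→3 (plateau) — violation.

1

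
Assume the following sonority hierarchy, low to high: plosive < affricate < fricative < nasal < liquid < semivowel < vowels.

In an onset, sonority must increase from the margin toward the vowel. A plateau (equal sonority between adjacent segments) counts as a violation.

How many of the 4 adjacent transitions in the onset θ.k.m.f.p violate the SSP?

/θ/ — fricative, sonority 3.
/k/ — plosive, sonority 1.
/m/ — nasal, sonority 4.
/f/ — fricative, sonority 3.
/p/ — plosive, sonority 1.
/θ/→/k/: 3→1 (does not rise) — violation.
/k/→/m/: 1→4 (rises) — ok.
/m/→/f/: 4→3 (does not rise) — violation.
/f/→/p/: 3→1 (does not rise) — violation.

3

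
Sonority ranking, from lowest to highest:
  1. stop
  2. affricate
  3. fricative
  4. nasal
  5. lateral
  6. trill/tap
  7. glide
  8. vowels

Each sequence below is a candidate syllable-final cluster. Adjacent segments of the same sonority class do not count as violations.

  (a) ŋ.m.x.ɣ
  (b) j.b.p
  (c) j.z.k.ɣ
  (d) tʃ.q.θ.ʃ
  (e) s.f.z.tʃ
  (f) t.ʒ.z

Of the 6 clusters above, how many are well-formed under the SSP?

3

(a) sonority 4-4-3-3: well-formed.
(b) sonority 7-1-1: well-formed.
(c) sonority 7-3-1-3: ill-formed.
(d) sonority 2-1-3-3: ill-formed.
(e) sonority 3-3-3-2: well-formed.
(f) sonority 1-3-3: ill-formed.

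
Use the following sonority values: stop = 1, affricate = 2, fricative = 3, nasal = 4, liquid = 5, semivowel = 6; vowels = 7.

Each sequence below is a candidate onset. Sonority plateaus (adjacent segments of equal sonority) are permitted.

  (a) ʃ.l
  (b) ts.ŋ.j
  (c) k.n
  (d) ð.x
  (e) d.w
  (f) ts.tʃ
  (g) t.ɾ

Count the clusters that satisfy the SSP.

(a) sonority 3-5: well-formed.
(b) sonority 2-4-6: well-formed.
(c) sonority 1-4: well-formed.
(d) sonority 3-3: well-formed.
(e) sonority 1-6: well-formed.
(f) sonority 2-2: well-formed.
(g) sonority 1-5: well-formed.

7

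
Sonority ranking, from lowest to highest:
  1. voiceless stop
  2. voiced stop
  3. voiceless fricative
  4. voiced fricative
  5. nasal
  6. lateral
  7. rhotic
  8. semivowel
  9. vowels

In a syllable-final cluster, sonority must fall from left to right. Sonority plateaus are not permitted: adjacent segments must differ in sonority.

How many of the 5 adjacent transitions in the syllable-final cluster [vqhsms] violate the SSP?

/v/: voiced fricative = 4.
/q/: voiceless stop = 1.
/h/: voiceless fricative = 3.
/s/: voiceless fricative = 3.
/m/: nasal = 5.
/s/: voiceless fricative = 3.
/v/→/q/: 4→1 (falls) — ok.
/q/→/h/: 1→3 (does not fall) — violation.
/h/→/s/: 3→3 (plateau) — violation.
/s/→/m/: 3→5 (does not fall) — violation.
/m/→/s/: 5→3 (falls) — ok.

3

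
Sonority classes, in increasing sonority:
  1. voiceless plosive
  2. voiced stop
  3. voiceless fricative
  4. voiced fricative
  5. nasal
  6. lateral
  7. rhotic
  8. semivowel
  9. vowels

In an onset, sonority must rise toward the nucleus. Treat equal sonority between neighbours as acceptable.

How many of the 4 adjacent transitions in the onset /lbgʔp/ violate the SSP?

/l/: lateral = 6.
/b/: voiced stop = 2.
/g/: voiced stop = 2.
/ʔ/: voiceless plosive = 1.
/p/: voiceless plosive = 1.
/l/→/b/: 6→2 (does not rise) — violation.
/b/→/g/: 2→2 (plateau, allowed) — ok.
/g/→/ʔ/: 2→1 (does not rise) — violation.
/ʔ/→/p/: 1→1 (plateau, allowed) — ok.

2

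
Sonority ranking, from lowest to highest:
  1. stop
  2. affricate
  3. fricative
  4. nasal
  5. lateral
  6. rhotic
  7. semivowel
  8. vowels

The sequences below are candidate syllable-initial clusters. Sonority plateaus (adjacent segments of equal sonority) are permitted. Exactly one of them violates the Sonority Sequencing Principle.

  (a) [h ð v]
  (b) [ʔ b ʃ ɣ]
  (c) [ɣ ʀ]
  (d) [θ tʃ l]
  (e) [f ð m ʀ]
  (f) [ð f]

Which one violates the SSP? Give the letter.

d

(a) sonority 3-3-3: well-formed.
(b) sonority 1-1-3-3: well-formed.
(c) sonority 3-6: well-formed.
(d) sonority 3-2-5: ill-formed.
(e) sonority 3-3-4-6: well-formed.
(f) sonority 3-3: well-formed.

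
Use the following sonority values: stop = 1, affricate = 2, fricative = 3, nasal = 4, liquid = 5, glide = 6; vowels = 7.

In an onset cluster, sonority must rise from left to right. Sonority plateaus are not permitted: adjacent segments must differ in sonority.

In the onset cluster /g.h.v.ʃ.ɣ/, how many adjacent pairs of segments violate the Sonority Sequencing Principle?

/g/ is a stop (sonority 1).
/h/ is a fricative (sonority 3).
/v/ is a fricative (sonority 3).
/ʃ/ is a fricative (sonority 3).
/ɣ/ is a fricative (sonority 3).
/g/→/h/: 1→3 (rises) — ok.
/h/→/v/: 3→3 (plateau) — violation.
/v/→/ʃ/: 3→3 (plateau) — violation.
/ʃ/→/ɣ/: 3→3 (plateau) — violation.

3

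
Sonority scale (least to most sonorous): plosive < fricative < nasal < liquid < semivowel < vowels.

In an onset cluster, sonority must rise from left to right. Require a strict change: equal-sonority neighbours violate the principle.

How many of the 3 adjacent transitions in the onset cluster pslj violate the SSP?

0

/p/: plosive = 1.
/s/: fricative = 2.
/l/: liquid = 4.
/j/: semivowel = 5.
/p/→/s/: 1→2 (rises) — ok.
/s/→/l/: 2→4 (rises) — ok.
/l/→/j/: 4→5 (rises) — ok.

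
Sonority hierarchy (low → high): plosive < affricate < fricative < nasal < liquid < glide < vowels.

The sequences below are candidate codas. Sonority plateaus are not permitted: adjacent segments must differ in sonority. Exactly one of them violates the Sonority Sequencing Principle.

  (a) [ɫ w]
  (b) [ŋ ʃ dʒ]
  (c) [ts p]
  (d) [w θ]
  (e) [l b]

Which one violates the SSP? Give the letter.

(a) [ɫ w]: profile 5-6 — violates.
(b) [ŋ ʃ dʒ]: profile 4-3-2 — obeys.
(c) [ts p]: profile 2-1 — obeys.
(d) [w θ]: profile 6-3 — obeys.
(e) [l b]: profile 5-1 — obeys.

a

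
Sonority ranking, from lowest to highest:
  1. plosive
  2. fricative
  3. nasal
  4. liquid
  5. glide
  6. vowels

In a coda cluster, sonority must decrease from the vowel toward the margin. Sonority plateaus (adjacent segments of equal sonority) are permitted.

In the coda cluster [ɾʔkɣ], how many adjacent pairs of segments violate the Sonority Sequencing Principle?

1

/ɾ/ is a liquid (sonority 4).
/ʔ/ is a plosive (sonority 1).
/k/ is a plosive (sonority 1).
/ɣ/ is a fricative (sonority 2).
/ɾ/→/ʔ/: 4→1 (falls) — ok.
/ʔ/→/k/: 1→1 (plateau, allowed) — ok.
/k/→/ɣ/: 1→2 (does not fall) — violation.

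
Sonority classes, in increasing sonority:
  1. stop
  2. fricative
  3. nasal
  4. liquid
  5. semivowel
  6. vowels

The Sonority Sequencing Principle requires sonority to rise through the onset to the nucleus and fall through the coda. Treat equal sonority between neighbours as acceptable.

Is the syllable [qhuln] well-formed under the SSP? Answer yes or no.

Onset: /q/ is a stop (sonority 1), /h/ is a fricative (sonority 2); then the nucleus /u/ (sonority 6).
Onset profile 1-2-6 — rises to the nucleus.
Coda: /l/ is a liquid (sonority 4), /n/ is a nasal (sonority 3).
Coda profile 6-4-3 — falls from the nucleus.

yes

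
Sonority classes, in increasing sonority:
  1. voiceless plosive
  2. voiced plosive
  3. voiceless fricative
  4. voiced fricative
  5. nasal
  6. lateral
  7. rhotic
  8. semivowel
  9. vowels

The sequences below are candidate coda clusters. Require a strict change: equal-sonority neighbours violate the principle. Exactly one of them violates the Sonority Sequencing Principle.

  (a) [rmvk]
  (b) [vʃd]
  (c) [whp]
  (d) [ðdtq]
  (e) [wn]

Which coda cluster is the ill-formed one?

d

(a) 7-5-4-1 → obeys
(b) 4-3-2 → obeys
(c) 8-3-1 → obeys
(d) 4-2-1-1 → violates
(e) 8-5 → obeys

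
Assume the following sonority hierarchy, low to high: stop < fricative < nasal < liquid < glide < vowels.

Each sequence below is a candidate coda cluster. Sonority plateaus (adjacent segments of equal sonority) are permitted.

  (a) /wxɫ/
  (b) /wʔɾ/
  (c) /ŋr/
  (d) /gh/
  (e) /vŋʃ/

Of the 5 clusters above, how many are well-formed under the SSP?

(a) sonority 5-2-4: ill-formed.
(b) sonority 5-1-4: ill-formed.
(c) sonority 3-4: ill-formed.
(d) sonority 1-2: ill-formed.
(e) sonority 2-3-2: ill-formed.

0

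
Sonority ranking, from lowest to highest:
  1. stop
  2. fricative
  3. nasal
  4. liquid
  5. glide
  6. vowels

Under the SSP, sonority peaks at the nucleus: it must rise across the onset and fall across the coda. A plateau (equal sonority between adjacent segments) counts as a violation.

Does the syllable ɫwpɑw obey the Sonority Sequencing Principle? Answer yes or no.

no

Onset: /ɫ/ is a liquid (sonority 4), /w/ is a glide (sonority 5), /p/ is a stop (sonority 1); then the nucleus /ɑ/ (sonority 6).
Onset profile 4-5-1-6 — does not strictly rise throughout.
Coda: /w/ is a glide (sonority 5).
Coda profile 6-5 — falls from the nucleus.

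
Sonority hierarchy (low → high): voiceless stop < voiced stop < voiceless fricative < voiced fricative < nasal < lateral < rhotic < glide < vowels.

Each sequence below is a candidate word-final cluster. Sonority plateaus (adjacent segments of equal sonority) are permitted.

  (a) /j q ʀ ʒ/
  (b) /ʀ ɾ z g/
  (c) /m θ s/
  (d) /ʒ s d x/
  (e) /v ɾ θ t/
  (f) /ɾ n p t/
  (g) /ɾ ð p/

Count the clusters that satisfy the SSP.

4

(a) 8-1-7-4 → violates
(b) 7-7-4-2 → obeys
(c) 5-3-3 → obeys
(d) 4-3-2-3 → violates
(e) 4-7-3-1 → violates
(f) 7-5-1-1 → obeys
(g) 7-4-1 → obeys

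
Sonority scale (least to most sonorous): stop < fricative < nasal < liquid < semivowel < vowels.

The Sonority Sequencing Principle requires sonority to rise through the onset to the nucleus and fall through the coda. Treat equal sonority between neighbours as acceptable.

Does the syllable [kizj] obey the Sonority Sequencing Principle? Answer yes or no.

Onset: /k/ is a stop (sonority 1); then the nucleus /i/ (sonority 6).
Onset profile 1-6 — rises to the nucleus.
Coda: /z/ is a fricative (sonority 2), /j/ is a semivowel (sonority 5).
Coda profile 6-2-5 — does not fall throughout.

no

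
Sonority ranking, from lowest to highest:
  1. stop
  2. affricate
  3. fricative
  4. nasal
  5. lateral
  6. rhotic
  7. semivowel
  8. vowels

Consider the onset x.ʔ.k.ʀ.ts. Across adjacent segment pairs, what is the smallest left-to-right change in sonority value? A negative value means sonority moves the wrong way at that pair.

/x/: fricative = 3.
/ʔ/: stop = 1.
/k/: stop = 1.
/ʀ/: rhotic = 6.
/ts/: affricate = 2.
/x/→/ʔ/: change -2.
/ʔ/→/k/: change +0.
/k/→/ʀ/: change +5.
/ʀ/→/ts/: change -4.
Minimum = -4.

-4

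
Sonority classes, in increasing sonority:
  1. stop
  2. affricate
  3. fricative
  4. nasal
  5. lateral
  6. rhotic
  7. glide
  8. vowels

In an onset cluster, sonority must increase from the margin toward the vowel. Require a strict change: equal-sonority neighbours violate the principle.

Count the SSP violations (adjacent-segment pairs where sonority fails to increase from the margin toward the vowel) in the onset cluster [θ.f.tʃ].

2

/θ/: fricative = 3.
/f/: fricative = 3.
/tʃ/: affricate = 2.
/θ/→/f/: 3→3 (plateau) — violation.
/f/→/tʃ/: 3→2 (does not rise) — violation.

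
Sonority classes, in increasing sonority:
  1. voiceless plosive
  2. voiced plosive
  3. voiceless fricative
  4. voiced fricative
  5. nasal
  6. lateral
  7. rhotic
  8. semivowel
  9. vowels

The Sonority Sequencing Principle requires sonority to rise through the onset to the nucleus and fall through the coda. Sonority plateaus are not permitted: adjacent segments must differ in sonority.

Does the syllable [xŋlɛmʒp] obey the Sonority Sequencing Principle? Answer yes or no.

yes

Onset: /x/ is a voiceless fricative (sonority 3), /ŋ/ is a nasal (sonority 5), /l/ is a lateral (sonority 6); then the nucleus /ɛ/ (sonority 9).
Onset profile 3-5-6-9 — rises to the nucleus.
Coda: /m/ is a nasal (sonority 5), /ʒ/ is a voiced fricative (sonority 4), /p/ is a voiceless plosive (sonority 1).
Coda profile 9-5-4-1 — falls from the nucleus.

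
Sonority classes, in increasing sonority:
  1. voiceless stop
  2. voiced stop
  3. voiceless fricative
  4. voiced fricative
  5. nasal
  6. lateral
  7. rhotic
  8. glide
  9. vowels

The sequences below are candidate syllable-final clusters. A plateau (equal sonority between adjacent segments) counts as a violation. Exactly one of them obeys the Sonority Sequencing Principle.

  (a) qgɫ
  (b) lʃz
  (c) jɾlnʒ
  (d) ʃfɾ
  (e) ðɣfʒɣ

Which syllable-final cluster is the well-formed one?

(a) sonority 1-2-6: ill-formed.
(b) sonority 6-3-4: ill-formed.
(c) sonority 8-7-6-5-4: well-formed.
(d) sonority 3-3-7: ill-formed.
(e) sonority 4-4-3-4-4: ill-formed.

c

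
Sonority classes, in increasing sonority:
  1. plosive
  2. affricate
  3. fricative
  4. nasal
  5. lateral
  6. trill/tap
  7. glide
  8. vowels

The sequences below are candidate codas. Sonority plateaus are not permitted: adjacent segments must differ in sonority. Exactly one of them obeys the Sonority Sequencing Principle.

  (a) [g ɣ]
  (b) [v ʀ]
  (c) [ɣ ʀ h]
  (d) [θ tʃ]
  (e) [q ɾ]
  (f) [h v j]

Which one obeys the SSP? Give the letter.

d

(a) sonority 1-3: ill-formed.
(b) sonority 3-6: ill-formed.
(c) sonority 3-6-3: ill-formed.
(d) sonority 3-2: well-formed.
(e) sonority 1-6: ill-formed.
(f) sonority 3-3-7: ill-formed.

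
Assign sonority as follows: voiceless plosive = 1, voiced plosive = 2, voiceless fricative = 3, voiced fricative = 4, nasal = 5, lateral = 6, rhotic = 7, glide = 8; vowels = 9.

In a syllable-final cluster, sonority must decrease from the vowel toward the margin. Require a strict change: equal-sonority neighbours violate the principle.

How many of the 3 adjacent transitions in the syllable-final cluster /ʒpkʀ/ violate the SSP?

2

/ʒ/ — voiced fricative, sonority 4.
/p/ — voiceless plosive, sonority 1.
/k/ — voiceless plosive, sonority 1.
/ʀ/ — rhotic, sonority 7.
/ʒ/→/p/: 4→1 (falls) — ok.
/p/→/k/: 1→1 (plateau) — violation.
/k/→/ʀ/: 1→7 (does not fall) — violation.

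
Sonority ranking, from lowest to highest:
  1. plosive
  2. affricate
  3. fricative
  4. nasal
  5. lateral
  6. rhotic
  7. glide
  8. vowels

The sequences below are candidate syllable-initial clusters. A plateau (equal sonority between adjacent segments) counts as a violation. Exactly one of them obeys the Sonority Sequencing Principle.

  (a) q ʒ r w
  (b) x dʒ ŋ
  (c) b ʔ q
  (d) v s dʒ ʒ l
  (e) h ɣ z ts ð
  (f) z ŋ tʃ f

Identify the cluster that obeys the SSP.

(a) 1-3-6-7 → obeys
(b) 3-2-4 → violates
(c) 1-1-1 → violates
(d) 3-3-2-3-5 → violates
(e) 3-3-3-2-3 → violates
(f) 3-4-2-3 → violates

a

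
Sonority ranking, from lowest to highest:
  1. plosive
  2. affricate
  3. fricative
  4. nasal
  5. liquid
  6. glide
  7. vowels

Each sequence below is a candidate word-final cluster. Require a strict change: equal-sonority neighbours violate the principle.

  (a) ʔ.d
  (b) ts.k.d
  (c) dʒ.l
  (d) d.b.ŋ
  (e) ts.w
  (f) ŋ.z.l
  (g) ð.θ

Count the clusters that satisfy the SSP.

(a) ʔ.d: profile 1-1 — violates.
(b) ts.k.d: profile 2-1-1 — violates.
(c) dʒ.l: profile 2-5 — violates.
(d) d.b.ŋ: profile 1-1-4 — violates.
(e) ts.w: profile 2-6 — violates.
(f) ŋ.z.l: profile 4-3-5 — violates.
(g) ð.θ: profile 3-3 — violates.

0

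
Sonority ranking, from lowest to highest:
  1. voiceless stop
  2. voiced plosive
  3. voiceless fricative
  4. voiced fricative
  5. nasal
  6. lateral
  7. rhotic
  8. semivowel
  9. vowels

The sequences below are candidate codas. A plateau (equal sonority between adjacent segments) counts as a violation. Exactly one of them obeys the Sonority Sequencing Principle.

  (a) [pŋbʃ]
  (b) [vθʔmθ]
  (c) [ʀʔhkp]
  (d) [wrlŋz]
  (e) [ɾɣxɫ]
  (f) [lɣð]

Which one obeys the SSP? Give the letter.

(a) 1-5-2-3 → violates
(b) 4-3-1-5-3 → violates
(c) 7-1-3-1-1 → violates
(d) 8-7-6-5-4 → obeys
(e) 7-4-3-6 → violates
(f) 6-4-4 → violates

d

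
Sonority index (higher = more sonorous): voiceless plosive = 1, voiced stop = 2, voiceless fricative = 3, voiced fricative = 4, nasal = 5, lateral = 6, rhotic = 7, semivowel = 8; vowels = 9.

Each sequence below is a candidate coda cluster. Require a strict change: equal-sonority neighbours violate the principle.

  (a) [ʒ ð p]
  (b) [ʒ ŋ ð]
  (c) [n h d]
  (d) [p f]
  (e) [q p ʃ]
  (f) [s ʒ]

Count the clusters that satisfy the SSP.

1

(a) [ʒ ð p]: profile 4-4-1 — violates.
(b) [ʒ ŋ ð]: profile 4-5-4 — violates.
(c) [n h d]: profile 5-3-2 — obeys.
(d) [p f]: profile 1-3 — violates.
(e) [q p ʃ]: profile 1-1-3 — violates.
(f) [s ʒ]: profile 3-4 — violates.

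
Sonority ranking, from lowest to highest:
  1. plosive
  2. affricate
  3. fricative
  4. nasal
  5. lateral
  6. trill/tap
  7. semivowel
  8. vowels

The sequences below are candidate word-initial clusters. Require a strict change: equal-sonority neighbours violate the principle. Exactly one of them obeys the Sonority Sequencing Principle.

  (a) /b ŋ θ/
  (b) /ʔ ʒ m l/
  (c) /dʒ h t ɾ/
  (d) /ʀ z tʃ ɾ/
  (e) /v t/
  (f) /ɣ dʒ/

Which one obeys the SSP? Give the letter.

b

(a) /b ŋ θ/: profile 1-4-3 — violates.
(b) /ʔ ʒ m l/: profile 1-3-4-5 — obeys.
(c) /dʒ h t ɾ/: profile 2-3-1-6 — violates.
(d) /ʀ z tʃ ɾ/: profile 6-3-2-6 — violates.
(e) /v t/: profile 3-1 — violates.
(f) /ɣ dʒ/: profile 3-2 — violates.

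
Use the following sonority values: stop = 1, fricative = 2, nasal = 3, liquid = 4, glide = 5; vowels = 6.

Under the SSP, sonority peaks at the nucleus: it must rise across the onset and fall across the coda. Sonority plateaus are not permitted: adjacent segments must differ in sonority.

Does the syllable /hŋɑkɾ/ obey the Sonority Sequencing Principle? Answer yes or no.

Onset: /h/ is a fricative (sonority 2), /ŋ/ is a nasal (sonority 3); then the nucleus /ɑ/ (sonority 6).
Onset profile 2-3-6 — rises to the nucleus.
Coda: /k/ is a stop (sonority 1), /ɾ/ is a liquid (sonority 4).
Coda profile 6-1-4 — does not strictly fall throughout.

no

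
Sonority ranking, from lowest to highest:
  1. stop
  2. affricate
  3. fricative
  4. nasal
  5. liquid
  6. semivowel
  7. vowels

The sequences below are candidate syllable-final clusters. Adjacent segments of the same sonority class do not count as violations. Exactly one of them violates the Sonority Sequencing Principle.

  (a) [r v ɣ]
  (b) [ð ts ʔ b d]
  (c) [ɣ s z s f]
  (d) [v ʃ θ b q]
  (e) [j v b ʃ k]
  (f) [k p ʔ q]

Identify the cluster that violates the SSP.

e

(a) sonority 5-3-3: well-formed.
(b) sonority 3-2-1-1-1: well-formed.
(c) sonority 3-3-3-3-3: well-formed.
(d) sonority 3-3-3-1-1: well-formed.
(e) sonority 6-3-1-3-1: ill-formed.
(f) sonority 1-1-1-1: well-formed.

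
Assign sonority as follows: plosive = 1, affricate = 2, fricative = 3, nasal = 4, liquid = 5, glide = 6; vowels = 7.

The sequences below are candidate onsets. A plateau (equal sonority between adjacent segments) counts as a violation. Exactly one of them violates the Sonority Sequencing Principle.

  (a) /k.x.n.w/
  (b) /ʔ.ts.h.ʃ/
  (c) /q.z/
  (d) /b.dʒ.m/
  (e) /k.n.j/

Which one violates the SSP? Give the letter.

b

(a) sonority 1-3-4-6: well-formed.
(b) sonority 1-2-3-3: ill-formed.
(c) sonority 1-3: well-formed.
(d) sonority 1-2-4: well-formed.
(e) sonority 1-4-6: well-formed.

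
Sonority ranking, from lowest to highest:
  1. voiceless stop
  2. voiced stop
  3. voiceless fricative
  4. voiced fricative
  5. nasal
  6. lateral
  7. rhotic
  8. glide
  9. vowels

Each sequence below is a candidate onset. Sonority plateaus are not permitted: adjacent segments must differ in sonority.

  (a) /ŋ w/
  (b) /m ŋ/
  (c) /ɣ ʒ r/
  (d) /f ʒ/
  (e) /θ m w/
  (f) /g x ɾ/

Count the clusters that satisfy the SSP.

(a) /ŋ w/: profile 5-8 — obeys.
(b) /m ŋ/: profile 5-5 — violates.
(c) /ɣ ʒ r/: profile 4-4-7 — violates.
(d) /f ʒ/: profile 3-4 — obeys.
(e) /θ m w/: profile 3-5-8 — obeys.
(f) /g x ɾ/: profile 2-3-7 — obeys.

4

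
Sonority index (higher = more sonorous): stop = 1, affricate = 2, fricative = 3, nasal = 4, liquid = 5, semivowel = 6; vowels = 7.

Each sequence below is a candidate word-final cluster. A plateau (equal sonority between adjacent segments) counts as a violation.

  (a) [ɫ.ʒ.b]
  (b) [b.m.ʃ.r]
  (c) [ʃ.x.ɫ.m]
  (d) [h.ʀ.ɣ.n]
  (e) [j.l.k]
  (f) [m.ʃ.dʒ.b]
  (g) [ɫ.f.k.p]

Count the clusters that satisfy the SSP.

3

(a) 5-3-1 → obeys
(b) 1-4-3-5 → violates
(c) 3-3-5-4 → violates
(d) 3-5-3-4 → violates
(e) 6-5-1 → obeys
(f) 4-3-2-1 → obeys
(g) 5-3-1-1 → violates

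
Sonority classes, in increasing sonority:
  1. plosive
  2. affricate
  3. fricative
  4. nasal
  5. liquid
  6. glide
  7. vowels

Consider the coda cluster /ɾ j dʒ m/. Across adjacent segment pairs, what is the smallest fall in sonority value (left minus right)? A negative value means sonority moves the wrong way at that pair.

/ɾ/ — liquid, sonority 5.
/j/ — glide, sonority 6.
/dʒ/ — affricate, sonority 2.
/m/ — nasal, sonority 4.
/ɾ/→/j/: change -1.
/j/→/dʒ/: change +4.
/dʒ/→/m/: change -2.
Minimum = -2.

-2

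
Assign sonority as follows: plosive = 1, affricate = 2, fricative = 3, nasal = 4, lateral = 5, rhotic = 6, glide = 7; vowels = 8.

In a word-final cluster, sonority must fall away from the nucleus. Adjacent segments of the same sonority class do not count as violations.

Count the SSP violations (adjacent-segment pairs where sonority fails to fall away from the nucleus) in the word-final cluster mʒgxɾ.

/m/ is a nasal (sonority 4).
/ʒ/ is a fricative (sonority 3).
/g/ is a plosive (sonority 1).
/x/ is a fricative (sonority 3).
/ɾ/ is a rhotic (sonority 6).
/m/→/ʒ/: 4→3 (falls) — ok.
/ʒ/→/g/: 3→1 (falls) — ok.
/g/→/x/: 1→3 (does not fall) — violation.
/x/→/ɾ/: 3→6 (does not fall) — violation.

2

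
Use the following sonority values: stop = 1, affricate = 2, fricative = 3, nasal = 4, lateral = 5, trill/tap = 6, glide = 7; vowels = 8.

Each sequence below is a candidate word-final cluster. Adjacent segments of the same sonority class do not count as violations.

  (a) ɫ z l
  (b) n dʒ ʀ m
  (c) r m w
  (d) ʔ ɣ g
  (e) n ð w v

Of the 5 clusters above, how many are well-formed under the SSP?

0

(a) sonority 5-3-5: ill-formed.
(b) sonority 4-2-6-4: ill-formed.
(c) sonority 6-4-7: ill-formed.
(d) sonority 1-3-1: ill-formed.
(e) sonority 4-3-7-3: ill-formed.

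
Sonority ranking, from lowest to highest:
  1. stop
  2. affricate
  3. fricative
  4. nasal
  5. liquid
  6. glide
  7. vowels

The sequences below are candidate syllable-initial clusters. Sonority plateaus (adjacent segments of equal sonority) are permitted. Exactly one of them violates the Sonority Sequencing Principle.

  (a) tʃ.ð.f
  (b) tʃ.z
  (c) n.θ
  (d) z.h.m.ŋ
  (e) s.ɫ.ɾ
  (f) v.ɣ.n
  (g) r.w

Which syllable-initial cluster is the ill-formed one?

(a) sonority 2-3-3: well-formed.
(b) sonority 2-3: well-formed.
(c) sonority 4-3: ill-formed.
(d) sonority 3-3-4-4: well-formed.
(e) sonority 3-5-5: well-formed.
(f) sonority 3-3-4: well-formed.
(g) sonority 5-6: well-formed.

c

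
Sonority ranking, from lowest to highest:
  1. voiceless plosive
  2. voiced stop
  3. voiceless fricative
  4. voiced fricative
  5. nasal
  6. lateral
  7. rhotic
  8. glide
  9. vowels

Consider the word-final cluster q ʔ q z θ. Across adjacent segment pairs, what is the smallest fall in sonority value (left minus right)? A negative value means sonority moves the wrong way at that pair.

/q/ is a voiceless plosive (sonority 1).
/ʔ/ is a voiceless plosive (sonority 1).
/q/ is a voiceless plosive (sonority 1).
/z/ is a voiced fricative (sonority 4).
/θ/ is a voiceless fricative (sonority 3).
/q/→/ʔ/: change +0.
/ʔ/→/q/: change +0.
/q/→/z/: change -3.
/z/→/θ/: change +1.
Minimum = -3.

-3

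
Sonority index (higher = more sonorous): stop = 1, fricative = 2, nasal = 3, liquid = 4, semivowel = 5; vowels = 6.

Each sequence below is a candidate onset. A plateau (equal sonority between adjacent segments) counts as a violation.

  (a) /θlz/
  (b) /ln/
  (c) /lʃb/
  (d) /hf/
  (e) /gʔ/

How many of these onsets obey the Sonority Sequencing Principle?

0

(a) sonority 2-4-2: ill-formed.
(b) sonority 4-3: ill-formed.
(c) sonority 4-2-1: ill-formed.
(d) sonority 2-2: ill-formed.
(e) sonority 1-1: ill-formed.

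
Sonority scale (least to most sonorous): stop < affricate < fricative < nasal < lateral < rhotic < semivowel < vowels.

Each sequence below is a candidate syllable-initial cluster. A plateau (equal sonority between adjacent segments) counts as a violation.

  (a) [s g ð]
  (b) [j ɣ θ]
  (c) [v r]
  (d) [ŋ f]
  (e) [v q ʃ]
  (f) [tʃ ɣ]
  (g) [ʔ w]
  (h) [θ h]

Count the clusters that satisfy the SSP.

3

(a) sonority 3-1-3: ill-formed.
(b) sonority 7-3-3: ill-formed.
(c) sonority 3-6: well-formed.
(d) sonority 4-3: ill-formed.
(e) sonority 3-1-3: ill-formed.
(f) sonority 2-3: well-formed.
(g) sonority 1-7: well-formed.
(h) sonority 3-3: ill-formed.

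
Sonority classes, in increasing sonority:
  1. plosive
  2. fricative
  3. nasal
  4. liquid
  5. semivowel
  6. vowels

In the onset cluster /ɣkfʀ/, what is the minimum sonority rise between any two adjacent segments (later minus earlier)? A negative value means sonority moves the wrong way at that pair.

-1

/ɣ/ — fricative, sonority 2.
/k/ — plosive, sonority 1.
/f/ — fricative, sonority 2.
/ʀ/ — liquid, sonority 4.
/ɣ/→/k/: change -1.
/k/→/f/: change +1.
/f/→/ʀ/: change +2.
Minimum = -1.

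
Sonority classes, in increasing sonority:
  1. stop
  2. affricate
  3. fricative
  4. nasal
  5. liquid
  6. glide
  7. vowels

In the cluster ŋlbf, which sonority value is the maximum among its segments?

5

/ŋ/ — nasal, sonority 4.
/l/ — liquid, sonority 5.
/b/ — stop, sonority 1.
/f/ — fricative, sonority 3.
The maximum is 5.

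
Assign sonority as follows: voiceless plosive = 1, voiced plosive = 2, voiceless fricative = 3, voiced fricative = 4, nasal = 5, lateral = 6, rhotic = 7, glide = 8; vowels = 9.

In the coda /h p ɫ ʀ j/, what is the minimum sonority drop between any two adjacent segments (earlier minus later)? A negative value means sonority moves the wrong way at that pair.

-5

/h/ — voiceless fricative, sonority 3.
/p/ — voiceless plosive, sonority 1.
/ɫ/ — lateral, sonority 6.
/ʀ/ — rhotic, sonority 7.
/j/ — glide, sonority 8.
/h/→/p/: change +2.
/p/→/ɫ/: change -5.
/ɫ/→/ʀ/: change -1.
/ʀ/→/j/: change -1.
Minimum = -5.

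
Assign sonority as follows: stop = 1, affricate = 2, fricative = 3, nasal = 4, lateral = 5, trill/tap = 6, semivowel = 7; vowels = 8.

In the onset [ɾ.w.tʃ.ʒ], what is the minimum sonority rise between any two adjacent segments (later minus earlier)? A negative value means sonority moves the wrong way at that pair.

/ɾ/ is a trill/tap (sonority 6).
/w/ is a semivowel (sonority 7).
/tʃ/ is an affricate (sonority 2).
/ʒ/ is a fricative (sonority 3).
/ɾ/→/w/: change +1.
/w/→/tʃ/: change -5.
/tʃ/→/ʒ/: change +1.
Minimum = -5.

-5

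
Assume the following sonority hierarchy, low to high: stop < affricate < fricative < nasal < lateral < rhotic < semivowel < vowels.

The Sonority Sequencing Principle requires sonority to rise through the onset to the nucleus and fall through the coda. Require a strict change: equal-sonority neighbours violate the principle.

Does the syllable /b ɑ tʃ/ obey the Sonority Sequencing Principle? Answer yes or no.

yes

Onset: /b/ is a stop (sonority 1); then the nucleus /ɑ/ (sonority 8).
Onset profile 1-8 — rises to the nucleus.
Coda: /tʃ/ is an affricate (sonority 2).
Coda profile 8-2 — falls from the nucleus.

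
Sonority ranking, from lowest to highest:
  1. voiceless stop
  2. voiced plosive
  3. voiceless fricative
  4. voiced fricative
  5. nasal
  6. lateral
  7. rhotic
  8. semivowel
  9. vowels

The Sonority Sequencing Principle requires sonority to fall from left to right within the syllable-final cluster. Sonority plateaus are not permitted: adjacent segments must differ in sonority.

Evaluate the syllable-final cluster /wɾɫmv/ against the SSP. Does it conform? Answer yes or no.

yes

/w/: semivowel = 8.
/ɾ/: rhotic = 7.
/ɫ/: lateral = 6.
/m/: nasal = 5.
/v/: voiced fricative = 4.
The profile 8-7-6-5-4 strictly falls, so the syllable-final cluster satisfies the SSP.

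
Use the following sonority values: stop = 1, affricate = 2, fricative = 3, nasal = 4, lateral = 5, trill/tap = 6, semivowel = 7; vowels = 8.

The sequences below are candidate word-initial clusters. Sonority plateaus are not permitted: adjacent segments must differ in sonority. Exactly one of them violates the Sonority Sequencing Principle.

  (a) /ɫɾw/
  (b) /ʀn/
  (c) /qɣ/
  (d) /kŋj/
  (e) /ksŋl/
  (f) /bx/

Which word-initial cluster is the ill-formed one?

(a) 5-6-7 → obeys
(b) 6-4 → violates
(c) 1-3 → obeys
(d) 1-4-7 → obeys
(e) 1-3-4-5 → obeys
(f) 1-3 → obeys

b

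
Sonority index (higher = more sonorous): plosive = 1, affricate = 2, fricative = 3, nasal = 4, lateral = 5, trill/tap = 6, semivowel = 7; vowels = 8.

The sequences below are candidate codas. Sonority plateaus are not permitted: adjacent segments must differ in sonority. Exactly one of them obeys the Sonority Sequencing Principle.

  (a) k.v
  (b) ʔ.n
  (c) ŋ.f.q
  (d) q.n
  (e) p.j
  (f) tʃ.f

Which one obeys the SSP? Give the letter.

(a) 1-3 → violates
(b) 1-4 → violates
(c) 4-3-1 → obeys
(d) 1-4 → violates
(e) 1-7 → violates
(f) 2-3 → violates

c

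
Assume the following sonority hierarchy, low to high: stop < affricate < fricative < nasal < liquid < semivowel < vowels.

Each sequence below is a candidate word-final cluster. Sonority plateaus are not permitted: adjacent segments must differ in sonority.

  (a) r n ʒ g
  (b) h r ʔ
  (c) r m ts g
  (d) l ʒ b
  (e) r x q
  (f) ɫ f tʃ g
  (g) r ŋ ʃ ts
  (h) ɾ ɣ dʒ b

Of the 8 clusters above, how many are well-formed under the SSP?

(a) r n ʒ g: profile 5-4-3-1 — obeys.
(b) h r ʔ: profile 3-5-1 — violates.
(c) r m ts g: profile 5-4-2-1 — obeys.
(d) l ʒ b: profile 5-3-1 — obeys.
(e) r x q: profile 5-3-1 — obeys.
(f) ɫ f tʃ g: profile 5-3-2-1 — obeys.
(g) r ŋ ʃ ts: profile 5-4-3-2 — obeys.
(h) ɾ ɣ dʒ b: profile 5-3-2-1 — obeys.

7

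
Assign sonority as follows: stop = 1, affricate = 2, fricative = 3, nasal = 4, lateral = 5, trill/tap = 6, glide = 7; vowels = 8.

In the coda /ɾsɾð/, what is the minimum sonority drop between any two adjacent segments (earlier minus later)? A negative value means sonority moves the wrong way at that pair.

-3

/ɾ/ is a trill/tap (sonority 6).
/s/ is a fricative (sonority 3).
/ɾ/ is a trill/tap (sonority 6).
/ð/ is a fricative (sonority 3).
/ɾ/→/s/: change +3.
/s/→/ɾ/: change -3.
/ɾ/→/ð/: change +3.
Minimum = -3.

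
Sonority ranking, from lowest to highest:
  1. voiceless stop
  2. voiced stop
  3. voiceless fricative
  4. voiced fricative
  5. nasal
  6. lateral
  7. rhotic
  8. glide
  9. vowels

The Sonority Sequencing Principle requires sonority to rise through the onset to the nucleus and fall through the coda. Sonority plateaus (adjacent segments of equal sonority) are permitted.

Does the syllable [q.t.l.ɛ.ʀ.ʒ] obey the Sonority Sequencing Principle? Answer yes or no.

Onset: /q/ is a voiceless stop (sonority 1), /t/ is a voiceless stop (sonority 1), /l/ is a lateral (sonority 6); then the nucleus /ɛ/ (sonority 9).
Onset profile 1-1-6-9 — rises to the nucleus.
Coda: /ʀ/ is a rhotic (sonority 7), /ʒ/ is a voiced fricative (sonority 4).
Coda profile 9-7-4 — falls from the nucleus.

yes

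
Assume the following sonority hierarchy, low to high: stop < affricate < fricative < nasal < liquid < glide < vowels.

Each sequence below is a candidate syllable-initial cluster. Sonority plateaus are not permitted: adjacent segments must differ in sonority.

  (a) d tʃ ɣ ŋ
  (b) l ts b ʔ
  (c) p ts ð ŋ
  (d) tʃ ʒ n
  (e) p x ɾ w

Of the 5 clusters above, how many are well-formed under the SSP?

(a) sonority 1-2-3-4: well-formed.
(b) sonority 5-2-1-1: ill-formed.
(c) sonority 1-2-3-4: well-formed.
(d) sonority 2-3-4: well-formed.
(e) sonority 1-3-5-6: well-formed.

4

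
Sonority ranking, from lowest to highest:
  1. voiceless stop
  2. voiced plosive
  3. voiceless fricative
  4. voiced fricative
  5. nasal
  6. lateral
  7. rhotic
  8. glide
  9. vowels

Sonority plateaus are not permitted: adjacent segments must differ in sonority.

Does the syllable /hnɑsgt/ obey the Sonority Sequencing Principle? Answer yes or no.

yes

Onset: /h/ is a voiceless fricative (sonority 3), /n/ is a nasal (sonority 5); then the nucleus /ɑ/ (sonority 9).
Onset profile 3-5-9 — rises to the nucleus.
Coda: /s/ is a voiceless fricative (sonority 3), /g/ is a voiced plosive (sonority 2), /t/ is a voiceless stop (sonority 1).
Coda profile 9-3-2-1 — falls from the nucleus.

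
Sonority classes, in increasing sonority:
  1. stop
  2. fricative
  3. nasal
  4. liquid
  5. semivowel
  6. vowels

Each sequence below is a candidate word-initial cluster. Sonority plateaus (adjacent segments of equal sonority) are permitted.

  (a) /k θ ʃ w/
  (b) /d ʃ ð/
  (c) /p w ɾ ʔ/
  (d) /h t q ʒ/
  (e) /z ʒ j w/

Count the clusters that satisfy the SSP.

3

(a) 1-2-2-5 → obeys
(b) 1-2-2 → obeys
(c) 1-5-4-1 → violates
(d) 2-1-1-2 → violates
(e) 2-2-5-5 → obeys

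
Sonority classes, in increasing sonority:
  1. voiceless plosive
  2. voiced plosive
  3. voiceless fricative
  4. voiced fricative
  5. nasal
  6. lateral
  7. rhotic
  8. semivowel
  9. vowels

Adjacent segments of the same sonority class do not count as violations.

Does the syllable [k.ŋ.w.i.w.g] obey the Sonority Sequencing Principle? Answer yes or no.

yes

Onset: /k/ is a voiceless plosive (sonority 1), /ŋ/ is a nasal (sonority 5), /w/ is a semivowel (sonority 8); then the nucleus /i/ (sonority 9).
Onset profile 1-5-8-9 — rises to the nucleus.
Coda: /w/ is a semivowel (sonority 8), /g/ is a voiced plosive (sonority 2).
Coda profile 9-8-2 — falls from the nucleus.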